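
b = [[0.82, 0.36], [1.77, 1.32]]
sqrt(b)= [[0.8, 0.19], [0.95, 1.07]]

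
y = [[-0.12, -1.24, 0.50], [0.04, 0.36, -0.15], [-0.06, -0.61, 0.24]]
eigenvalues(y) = [0.47, 0.01, -0.01]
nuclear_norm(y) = 1.56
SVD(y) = [[-0.87, 0.03, -0.49],  [0.25, -0.83, -0.5],  [-0.43, -0.56, 0.71]] @ diag([1.5456156257115046, 0.007647198931381953, 0.0037226207080644186]) @ [[0.09, 0.92, -0.37], [-0.45, 0.37, 0.81], [-0.89, -0.09, -0.45]]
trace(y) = 0.48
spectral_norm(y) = 1.55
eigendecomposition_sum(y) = [[-0.14, -1.27, 0.52], [0.04, 0.36, -0.15], [-0.07, -0.61, 0.25]] + [[0.02, 0.03, -0.02],  [0.0, 0.00, -0.00],  [0.00, 0.01, -0.0]] + [[0.0,-0.0,-0.00], [0.00,-0.00,-0.00], [0.0,-0.00,-0.01]]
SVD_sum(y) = [[-0.12, -1.24, 0.5],[0.04, 0.36, -0.15],[-0.06, -0.61, 0.24]] + [[-0.00, 0.0, 0.00], [0.0, -0.0, -0.01], [0.00, -0.0, -0.0]] + [[0.00, 0.0, 0.0],[0.00, 0.00, 0.00],[-0.0, -0.00, -0.00]]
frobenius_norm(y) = 1.55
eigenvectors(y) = [[-0.87, 0.96, 0.26], [0.25, 0.01, 0.34], [-0.42, 0.27, 0.90]]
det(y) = -0.00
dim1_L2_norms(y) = [1.34, 0.39, 0.66]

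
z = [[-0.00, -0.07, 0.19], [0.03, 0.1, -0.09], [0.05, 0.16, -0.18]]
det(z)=-0.000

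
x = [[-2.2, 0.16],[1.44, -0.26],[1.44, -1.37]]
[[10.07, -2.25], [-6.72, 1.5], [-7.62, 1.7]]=x @ [[-4.52, 1.01], [0.81, -0.18]]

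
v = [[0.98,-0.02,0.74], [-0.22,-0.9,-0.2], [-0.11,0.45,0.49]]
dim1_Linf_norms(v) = [0.98, 0.9, 0.49]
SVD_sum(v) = [[0.71, 0.46, 0.70],[-0.42, -0.27, -0.41],[0.28, 0.18, 0.27]] + [[0.26, -0.48, 0.04], [0.32, -0.58, 0.05], [-0.20, 0.36, -0.03]] + [[0.00, 0.0, -0.01], [-0.12, -0.05, 0.16], [-0.19, -0.08, 0.25]]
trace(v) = 0.57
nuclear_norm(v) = 2.68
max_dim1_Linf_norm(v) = 0.98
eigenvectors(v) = [[-0.13+0.00j, (-0.9+0j), (-0.9-0j)],[-0.94+0.00j, (0.09+0.02j), 0.09-0.02j],[0.30+0.00j, 0.32-0.28j, (0.32+0.28j)]]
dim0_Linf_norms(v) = [0.98, 0.9, 0.74]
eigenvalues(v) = [(-0.87+0j), (0.72+0.23j), (0.72-0.23j)]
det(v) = -0.49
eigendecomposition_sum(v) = [[-0.02+0.00j, (-0.12+0j), -0.01+0.00j], [-0.11+0.00j, -0.87+0.00j, (-0.07+0j)], [(0.03-0j), (0.28-0j), 0.02-0.00j]] + [[0.50-0.34j, (0.05-0.33j), (0.37-1.18j)], [-0.06+0.02j, (-0.01+0.03j), (-0.07+0.1j)], [(-0.07+0.27j), (0.08+0.13j), (0.23+0.54j)]] + [[0.50+0.34j, 0.05+0.33j, 0.37+1.18j], [(-0.06-0.02j), -0.01-0.03j, (-0.07-0.1j)], [(-0.07-0.27j), (0.08-0.13j), 0.23-0.54j]]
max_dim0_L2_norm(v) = 1.01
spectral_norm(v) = 1.34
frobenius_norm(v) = 1.69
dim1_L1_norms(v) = [1.74, 1.32, 1.05]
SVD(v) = [[-0.82,-0.58,-0.02], [0.48,-0.7,0.53], [-0.32,0.43,0.85]] @ diag([1.344078664295019, 0.9520904555683015, 0.3853262365874671]) @ [[-0.65,  -0.42,  -0.64], [-0.48,  0.87,  -0.08], [-0.59,  -0.25,  0.77]]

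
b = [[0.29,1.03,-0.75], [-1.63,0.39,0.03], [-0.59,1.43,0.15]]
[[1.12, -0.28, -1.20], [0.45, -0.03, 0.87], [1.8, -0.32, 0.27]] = b@ [[0.03, -0.04, -0.55], [1.25, -0.24, -0.16], [0.23, 0.03, 1.17]]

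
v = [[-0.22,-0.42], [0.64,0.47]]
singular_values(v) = [0.91, 0.18]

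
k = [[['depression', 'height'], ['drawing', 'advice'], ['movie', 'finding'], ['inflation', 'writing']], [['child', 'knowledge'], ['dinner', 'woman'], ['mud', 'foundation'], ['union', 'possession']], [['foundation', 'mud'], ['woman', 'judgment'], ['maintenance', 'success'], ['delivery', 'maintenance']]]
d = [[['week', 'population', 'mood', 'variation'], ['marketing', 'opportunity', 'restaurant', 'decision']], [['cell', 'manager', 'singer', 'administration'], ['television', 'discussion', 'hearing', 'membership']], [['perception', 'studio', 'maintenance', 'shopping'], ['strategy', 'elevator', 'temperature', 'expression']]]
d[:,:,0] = [['week', 'marketing'], ['cell', 'television'], ['perception', 'strategy']]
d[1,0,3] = 'administration'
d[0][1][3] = 'decision'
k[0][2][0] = 'movie'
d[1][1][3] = 'membership'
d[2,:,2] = ['maintenance', 'temperature']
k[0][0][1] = 'height'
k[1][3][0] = 'union'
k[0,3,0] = 'inflation'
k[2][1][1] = 'judgment'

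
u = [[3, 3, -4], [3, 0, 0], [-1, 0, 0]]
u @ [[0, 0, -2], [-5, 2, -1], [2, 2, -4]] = [[-23, -2, 7], [0, 0, -6], [0, 0, 2]]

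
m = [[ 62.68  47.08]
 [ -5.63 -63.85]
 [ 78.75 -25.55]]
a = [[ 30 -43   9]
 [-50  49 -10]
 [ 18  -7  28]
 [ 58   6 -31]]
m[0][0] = 62.68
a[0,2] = 9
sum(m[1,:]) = -69.48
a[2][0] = 18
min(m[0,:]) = 47.08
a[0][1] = -43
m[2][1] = -25.55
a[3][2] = -31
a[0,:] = [30, -43, 9]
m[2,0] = 78.75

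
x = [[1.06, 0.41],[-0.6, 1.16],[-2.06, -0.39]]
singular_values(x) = [2.41, 1.26]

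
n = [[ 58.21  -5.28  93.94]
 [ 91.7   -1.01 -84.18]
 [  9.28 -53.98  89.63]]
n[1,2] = -84.18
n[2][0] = 9.28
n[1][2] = -84.18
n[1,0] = 91.7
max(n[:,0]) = 91.7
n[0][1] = -5.28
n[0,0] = 58.21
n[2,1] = -53.98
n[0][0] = 58.21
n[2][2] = 89.63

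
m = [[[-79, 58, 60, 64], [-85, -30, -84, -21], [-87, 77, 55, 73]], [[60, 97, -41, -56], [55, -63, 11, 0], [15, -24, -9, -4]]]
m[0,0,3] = 64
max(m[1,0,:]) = 97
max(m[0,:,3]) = 73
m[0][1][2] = -84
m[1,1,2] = 11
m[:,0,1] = [58, 97]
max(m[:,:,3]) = 73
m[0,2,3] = 73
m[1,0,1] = 97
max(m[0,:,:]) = 77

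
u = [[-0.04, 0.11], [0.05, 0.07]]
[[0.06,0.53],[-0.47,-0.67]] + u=[[0.02, 0.64], [-0.42, -0.60]]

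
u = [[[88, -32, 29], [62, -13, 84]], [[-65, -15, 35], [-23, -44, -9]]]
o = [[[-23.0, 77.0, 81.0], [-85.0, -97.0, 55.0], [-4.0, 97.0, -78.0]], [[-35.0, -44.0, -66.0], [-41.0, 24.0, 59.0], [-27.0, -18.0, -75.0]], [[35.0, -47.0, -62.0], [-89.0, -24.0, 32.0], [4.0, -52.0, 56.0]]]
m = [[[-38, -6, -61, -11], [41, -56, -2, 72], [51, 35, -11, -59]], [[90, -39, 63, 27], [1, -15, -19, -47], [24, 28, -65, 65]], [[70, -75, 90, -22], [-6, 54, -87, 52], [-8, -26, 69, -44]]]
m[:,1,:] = [[41, -56, -2, 72], [1, -15, -19, -47], [-6, 54, -87, 52]]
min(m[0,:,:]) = -61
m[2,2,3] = -44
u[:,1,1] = [-13, -44]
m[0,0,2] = -61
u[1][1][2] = -9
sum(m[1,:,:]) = 113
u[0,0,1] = -32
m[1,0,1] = -39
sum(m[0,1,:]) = 55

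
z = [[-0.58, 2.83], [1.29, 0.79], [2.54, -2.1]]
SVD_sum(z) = [[-1.51, 2.19], [0.04, -0.06], [1.79, -2.61]] + [[0.93, 0.64],[1.25, 0.85],[0.75, 0.51]]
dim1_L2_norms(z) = [2.89, 1.51, 3.3]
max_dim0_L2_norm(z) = 3.61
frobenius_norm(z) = 4.64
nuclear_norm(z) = 6.23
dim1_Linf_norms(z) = [2.83, 1.29, 2.54]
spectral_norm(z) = 4.14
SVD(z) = [[-0.64, -0.54], [0.02, -0.72], [0.77, -0.43]] @ diag([4.138943873023404, 2.089077216371387]) @ [[0.57,-0.82], [-0.82,-0.57]]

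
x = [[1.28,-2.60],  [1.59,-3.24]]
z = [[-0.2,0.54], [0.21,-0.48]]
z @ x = [[0.60, -1.23],  [-0.49, 1.01]]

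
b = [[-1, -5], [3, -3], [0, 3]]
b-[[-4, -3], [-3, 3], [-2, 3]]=[[3, -2], [6, -6], [2, 0]]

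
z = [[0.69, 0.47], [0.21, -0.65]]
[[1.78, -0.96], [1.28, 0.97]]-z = [[1.09, -1.43], [1.07, 1.62]]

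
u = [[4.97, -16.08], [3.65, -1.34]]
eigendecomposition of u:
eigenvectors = [[(0.9+0j), (0.9-0j)], [(0.18-0.39j), 0.18+0.39j]]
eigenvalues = [(1.81+6.98j), (1.81-6.98j)]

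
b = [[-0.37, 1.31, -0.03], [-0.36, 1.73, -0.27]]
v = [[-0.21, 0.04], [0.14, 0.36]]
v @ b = [[0.06, -0.21, -0.0],[-0.18, 0.81, -0.1]]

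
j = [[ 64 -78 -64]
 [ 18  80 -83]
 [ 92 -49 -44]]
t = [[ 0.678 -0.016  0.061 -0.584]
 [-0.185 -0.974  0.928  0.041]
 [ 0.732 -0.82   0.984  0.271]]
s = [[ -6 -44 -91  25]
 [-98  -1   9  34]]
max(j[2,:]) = 92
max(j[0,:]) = 64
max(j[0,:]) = 64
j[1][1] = 80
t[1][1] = -0.974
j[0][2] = -64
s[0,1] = -44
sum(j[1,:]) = 15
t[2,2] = 0.984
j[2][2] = -44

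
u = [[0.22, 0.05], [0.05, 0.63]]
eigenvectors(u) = [[-0.99, -0.12],[0.12, -0.99]]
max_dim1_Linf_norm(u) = 0.63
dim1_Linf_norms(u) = [0.22, 0.63]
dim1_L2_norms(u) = [0.23, 0.63]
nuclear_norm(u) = 0.85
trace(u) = 0.85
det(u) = 0.14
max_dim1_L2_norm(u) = 0.63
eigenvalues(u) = [0.21, 0.64]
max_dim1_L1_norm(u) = 0.68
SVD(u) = [[0.12, 0.99], [0.99, -0.12]] @ diag([0.6360094784600918, 0.21399052153990808]) @ [[0.12, 0.99], [0.99, -0.12]]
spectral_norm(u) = 0.64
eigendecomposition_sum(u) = [[0.21, -0.03], [-0.03, 0.0]] + [[0.01, 0.08],[0.08, 0.63]]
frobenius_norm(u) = 0.67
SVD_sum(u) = [[0.01, 0.08], [0.08, 0.63]] + [[0.21, -0.03],[-0.03, 0.0]]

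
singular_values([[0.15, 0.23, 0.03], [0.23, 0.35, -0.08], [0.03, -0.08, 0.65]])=[0.67, 0.49, 0.01]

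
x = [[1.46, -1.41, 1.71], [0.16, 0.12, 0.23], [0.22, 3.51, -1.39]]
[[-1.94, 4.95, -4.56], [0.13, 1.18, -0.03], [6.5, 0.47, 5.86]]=x@[[1.16, 0.32, -1.34], [1.39, 1.71, 1.71], [-0.98, 4.03, -0.11]]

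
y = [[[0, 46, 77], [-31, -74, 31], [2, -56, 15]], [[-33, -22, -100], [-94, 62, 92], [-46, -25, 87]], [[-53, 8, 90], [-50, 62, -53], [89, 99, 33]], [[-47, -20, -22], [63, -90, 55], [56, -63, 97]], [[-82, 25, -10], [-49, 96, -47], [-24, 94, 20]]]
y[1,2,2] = 87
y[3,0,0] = -47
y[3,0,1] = -20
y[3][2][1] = -63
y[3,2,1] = -63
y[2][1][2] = -53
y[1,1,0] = -94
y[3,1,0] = 63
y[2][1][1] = 62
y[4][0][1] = 25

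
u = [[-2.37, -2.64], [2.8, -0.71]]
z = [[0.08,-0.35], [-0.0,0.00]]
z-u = [[2.45, 2.29], [-2.8, 0.71]]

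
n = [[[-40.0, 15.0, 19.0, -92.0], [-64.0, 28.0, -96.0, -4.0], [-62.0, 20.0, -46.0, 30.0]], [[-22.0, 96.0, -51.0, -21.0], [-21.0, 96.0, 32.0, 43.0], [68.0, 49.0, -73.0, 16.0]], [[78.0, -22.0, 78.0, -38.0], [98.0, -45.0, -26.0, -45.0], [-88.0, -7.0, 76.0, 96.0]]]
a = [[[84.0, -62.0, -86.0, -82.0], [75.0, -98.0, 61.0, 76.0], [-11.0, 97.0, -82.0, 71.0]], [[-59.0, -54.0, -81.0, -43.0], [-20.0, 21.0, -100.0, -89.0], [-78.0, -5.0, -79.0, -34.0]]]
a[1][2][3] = -34.0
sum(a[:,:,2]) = -367.0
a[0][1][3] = 76.0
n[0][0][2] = 19.0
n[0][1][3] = -4.0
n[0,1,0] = -64.0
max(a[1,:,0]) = -20.0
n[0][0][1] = 15.0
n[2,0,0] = 78.0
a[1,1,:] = [-20.0, 21.0, -100.0, -89.0]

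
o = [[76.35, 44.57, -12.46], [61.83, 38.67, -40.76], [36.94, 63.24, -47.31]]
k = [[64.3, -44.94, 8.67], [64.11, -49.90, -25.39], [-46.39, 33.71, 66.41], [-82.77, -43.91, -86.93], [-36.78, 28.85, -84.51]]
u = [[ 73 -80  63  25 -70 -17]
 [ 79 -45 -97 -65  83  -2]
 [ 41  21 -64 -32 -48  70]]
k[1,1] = -49.9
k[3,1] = -43.91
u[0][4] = -70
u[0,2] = 63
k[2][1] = 33.71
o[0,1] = 44.57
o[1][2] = -40.76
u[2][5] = 70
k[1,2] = -25.39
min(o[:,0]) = 36.94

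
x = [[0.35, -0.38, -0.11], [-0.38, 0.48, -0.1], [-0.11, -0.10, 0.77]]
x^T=[[0.35, -0.38, -0.11], [-0.38, 0.48, -0.10], [-0.11, -0.10, 0.77]]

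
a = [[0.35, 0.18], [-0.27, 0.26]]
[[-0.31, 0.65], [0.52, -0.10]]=a @ [[-1.25, 1.33], [0.72, 1.01]]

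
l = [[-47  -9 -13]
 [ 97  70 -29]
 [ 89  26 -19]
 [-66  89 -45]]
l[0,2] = -13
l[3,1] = 89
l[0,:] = [-47, -9, -13]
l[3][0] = -66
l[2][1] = 26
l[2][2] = -19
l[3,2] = -45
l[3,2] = -45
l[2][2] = -19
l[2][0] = 89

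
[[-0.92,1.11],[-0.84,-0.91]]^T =[[-0.92,-0.84],[1.11,-0.91]]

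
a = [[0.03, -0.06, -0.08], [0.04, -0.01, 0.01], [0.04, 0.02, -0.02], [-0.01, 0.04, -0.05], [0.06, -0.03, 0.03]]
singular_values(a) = [0.11, 0.1, 0.06]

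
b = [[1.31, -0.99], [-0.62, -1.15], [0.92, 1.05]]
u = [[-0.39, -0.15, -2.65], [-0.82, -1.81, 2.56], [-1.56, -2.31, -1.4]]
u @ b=[[-2.86, -2.22], [2.4, 5.58], [-1.9, 2.73]]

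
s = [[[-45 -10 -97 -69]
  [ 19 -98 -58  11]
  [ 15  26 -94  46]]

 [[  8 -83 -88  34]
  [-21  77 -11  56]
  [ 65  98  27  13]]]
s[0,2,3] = 46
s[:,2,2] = [-94, 27]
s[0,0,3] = -69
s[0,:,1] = [-10, -98, 26]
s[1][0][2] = -88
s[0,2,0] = 15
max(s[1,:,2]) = 27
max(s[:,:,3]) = 56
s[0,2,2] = -94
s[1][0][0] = 8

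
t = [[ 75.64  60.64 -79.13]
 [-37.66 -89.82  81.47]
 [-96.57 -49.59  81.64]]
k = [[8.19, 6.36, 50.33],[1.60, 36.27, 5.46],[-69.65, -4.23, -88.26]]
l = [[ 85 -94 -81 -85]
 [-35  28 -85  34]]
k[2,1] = -4.23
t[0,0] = 75.64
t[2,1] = -49.59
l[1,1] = 28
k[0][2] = 50.33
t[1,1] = -89.82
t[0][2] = -79.13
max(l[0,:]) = 85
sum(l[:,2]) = -166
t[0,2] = -79.13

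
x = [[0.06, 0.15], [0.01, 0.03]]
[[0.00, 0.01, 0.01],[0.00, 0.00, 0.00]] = x @ [[0.08, 0.06, -0.1], [0.00, 0.01, 0.1]]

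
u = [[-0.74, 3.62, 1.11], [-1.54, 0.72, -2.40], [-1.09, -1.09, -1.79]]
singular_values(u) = [4.16, 3.41, 0.36]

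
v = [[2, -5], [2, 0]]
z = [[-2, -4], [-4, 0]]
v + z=[[0, -9], [-2, 0]]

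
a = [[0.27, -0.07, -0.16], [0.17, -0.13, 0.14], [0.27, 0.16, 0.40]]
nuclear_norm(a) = 1.03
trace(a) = 0.54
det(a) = -0.03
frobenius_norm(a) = 0.65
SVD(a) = [[-0.05, 0.93, 0.37], [-0.35, 0.33, -0.88], [-0.94, -0.17, 0.31]] @ diag([0.5371111790247467, 0.33963098449438534, 0.15317433119821722]) @ [[-0.61, -0.19, -0.77], [0.77, -0.4, -0.50], [0.21, 0.90, -0.39]]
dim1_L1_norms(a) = [0.5, 0.44, 0.83]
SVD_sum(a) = [[0.02, 0.01, 0.02], [0.11, 0.04, 0.14], [0.3, 0.09, 0.39]] + [[0.24, -0.13, -0.16], [0.09, -0.04, -0.06], [-0.04, 0.02, 0.03]] + [[0.01,  0.05,  -0.02], [-0.03,  -0.12,  0.05], [0.01,  0.04,  -0.02]]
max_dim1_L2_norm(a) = 0.51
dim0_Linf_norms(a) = [0.27, 0.16, 0.4]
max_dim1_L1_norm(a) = 0.83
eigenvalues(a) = [(0.35+0.21j), (0.35-0.21j), (-0.16+0j)]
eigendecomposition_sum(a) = [[(0.13+0.18j), (-0.03+0.03j), -0.08+0.14j],[(0.07-0.04j), 0.01+0.01j, 0.05+0.03j],[0.14-0.25j, 0.06+0.02j, (0.21+0.02j)]] + [[(0.13-0.18j), -0.03-0.03j, -0.08-0.14j], [(0.07+0.04j), (0.01-0.01j), (0.05-0.03j)], [(0.14+0.25j), 0.06-0.02j, (0.21-0.02j)]] + [[0.00-0.00j, -0.01+0.00j, 0j], [(0.03-0j), (-0.15+0j), (0.05+0j)], [-0.01+0.00j, (0.05-0j), -0.01-0.00j]]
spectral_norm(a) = 0.54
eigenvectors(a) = [[(-0.25+0.54j),  (-0.25-0.54j),  (-0.05+0j)], [(0.19+0.11j),  (0.19-0.11j),  (-0.96+0j)], [(0.77+0j),  (0.77-0j),  0.29+0.00j]]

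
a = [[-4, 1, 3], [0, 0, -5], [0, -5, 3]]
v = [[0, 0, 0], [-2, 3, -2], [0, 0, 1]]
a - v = [[-4, 1, 3], [2, -3, -3], [0, -5, 2]]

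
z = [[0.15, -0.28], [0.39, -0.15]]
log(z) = [[-0.42, -1.49], [2.08, -2.02]]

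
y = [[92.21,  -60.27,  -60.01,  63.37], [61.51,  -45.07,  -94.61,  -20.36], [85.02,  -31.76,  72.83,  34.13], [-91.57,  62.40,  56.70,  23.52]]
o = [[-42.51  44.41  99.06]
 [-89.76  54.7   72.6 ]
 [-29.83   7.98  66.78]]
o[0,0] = -42.51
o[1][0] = -89.76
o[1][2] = 72.6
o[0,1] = 44.41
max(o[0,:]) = 99.06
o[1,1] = 54.7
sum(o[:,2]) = 238.44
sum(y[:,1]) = -74.69999999999999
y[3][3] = 23.52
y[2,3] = 34.13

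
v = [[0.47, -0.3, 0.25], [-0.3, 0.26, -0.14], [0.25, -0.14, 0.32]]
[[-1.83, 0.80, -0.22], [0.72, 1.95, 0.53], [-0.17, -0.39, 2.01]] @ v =[[-1.16, 0.79, -0.64], [-0.11, 0.22, 0.08], [0.54, -0.33, 0.66]]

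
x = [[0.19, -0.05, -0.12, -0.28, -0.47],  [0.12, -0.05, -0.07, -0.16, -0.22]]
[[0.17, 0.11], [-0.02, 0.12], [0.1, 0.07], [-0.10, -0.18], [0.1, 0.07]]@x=[[0.05, -0.01, -0.03, -0.07, -0.1], [0.01, -0.00, -0.01, -0.01, -0.02], [0.03, -0.01, -0.02, -0.04, -0.06], [-0.04, 0.01, 0.02, 0.06, 0.09], [0.03, -0.01, -0.02, -0.04, -0.06]]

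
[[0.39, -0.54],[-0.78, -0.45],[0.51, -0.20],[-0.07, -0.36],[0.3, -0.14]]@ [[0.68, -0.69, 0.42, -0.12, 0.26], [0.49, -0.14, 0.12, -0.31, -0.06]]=[[0.0, -0.19, 0.10, 0.12, 0.13],  [-0.75, 0.60, -0.38, 0.23, -0.18],  [0.25, -0.32, 0.19, 0.00, 0.14],  [-0.22, 0.10, -0.07, 0.12, 0.0],  [0.14, -0.19, 0.11, 0.01, 0.09]]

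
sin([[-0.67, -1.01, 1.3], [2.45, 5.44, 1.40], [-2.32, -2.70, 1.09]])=[[1.15, 2.24, 2.25], [-0.23, -2.66, -3.46], [0.04, 2.90, 3.93]]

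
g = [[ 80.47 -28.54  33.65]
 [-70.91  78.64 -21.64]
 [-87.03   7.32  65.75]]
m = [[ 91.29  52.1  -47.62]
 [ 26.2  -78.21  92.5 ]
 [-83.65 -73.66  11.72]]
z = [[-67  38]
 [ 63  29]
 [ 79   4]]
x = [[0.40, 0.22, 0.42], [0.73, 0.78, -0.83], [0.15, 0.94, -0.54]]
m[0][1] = 52.1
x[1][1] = 0.785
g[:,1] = [-28.54, 78.64, 7.32]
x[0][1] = 0.217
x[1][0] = 0.73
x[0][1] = 0.217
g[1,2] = -21.64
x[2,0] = 0.148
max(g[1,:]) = 78.64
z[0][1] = 38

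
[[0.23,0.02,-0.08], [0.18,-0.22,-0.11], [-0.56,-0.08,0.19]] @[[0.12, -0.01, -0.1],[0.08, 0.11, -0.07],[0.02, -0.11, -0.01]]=[[0.03, 0.01, -0.02], [0.00, -0.01, -0.0], [-0.07, -0.02, 0.06]]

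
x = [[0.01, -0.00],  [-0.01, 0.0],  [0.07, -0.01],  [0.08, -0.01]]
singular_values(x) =[0.11, 0.0]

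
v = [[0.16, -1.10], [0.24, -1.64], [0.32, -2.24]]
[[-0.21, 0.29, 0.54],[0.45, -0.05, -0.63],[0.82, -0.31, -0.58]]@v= [[0.21, -1.45], [-0.14, 1.0], [-0.13, 0.91]]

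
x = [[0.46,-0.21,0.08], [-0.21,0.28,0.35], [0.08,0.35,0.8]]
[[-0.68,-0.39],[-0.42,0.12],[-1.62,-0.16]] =x @ [[-1.47,0.59], [-0.60,2.62], [-1.61,-1.40]]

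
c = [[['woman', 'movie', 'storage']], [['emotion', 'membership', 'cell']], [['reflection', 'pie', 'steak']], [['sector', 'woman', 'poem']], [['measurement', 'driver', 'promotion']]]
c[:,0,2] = ['storage', 'cell', 'steak', 'poem', 'promotion']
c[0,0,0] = 'woman'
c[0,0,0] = 'woman'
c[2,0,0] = 'reflection'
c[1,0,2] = 'cell'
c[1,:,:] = [['emotion', 'membership', 'cell']]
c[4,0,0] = 'measurement'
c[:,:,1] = [['movie'], ['membership'], ['pie'], ['woman'], ['driver']]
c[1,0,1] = 'membership'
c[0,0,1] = 'movie'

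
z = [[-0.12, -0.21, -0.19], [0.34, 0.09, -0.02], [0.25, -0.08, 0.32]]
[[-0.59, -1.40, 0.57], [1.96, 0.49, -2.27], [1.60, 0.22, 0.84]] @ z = [[-0.26,  -0.05,  0.32], [-0.64,  -0.19,  -1.11], [0.09,  -0.38,  -0.04]]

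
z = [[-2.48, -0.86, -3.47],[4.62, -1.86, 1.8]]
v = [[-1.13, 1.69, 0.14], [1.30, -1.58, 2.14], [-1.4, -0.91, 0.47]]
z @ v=[[6.54,0.33,-3.82], [-10.16,9.11,-2.49]]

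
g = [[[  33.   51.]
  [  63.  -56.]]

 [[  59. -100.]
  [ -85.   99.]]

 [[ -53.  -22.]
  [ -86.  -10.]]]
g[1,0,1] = -100.0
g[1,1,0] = -85.0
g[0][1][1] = -56.0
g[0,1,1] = -56.0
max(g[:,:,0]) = 63.0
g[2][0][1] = -22.0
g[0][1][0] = 63.0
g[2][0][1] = -22.0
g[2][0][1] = -22.0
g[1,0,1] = -100.0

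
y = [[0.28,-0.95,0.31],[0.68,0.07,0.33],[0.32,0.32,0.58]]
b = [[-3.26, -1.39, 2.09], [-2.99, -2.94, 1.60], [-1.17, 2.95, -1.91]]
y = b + [[3.54, 0.44, -1.78], [3.67, 3.01, -1.27], [1.49, -2.63, 2.49]]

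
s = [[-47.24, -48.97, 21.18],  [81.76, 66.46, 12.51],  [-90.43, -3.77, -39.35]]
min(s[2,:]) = -90.43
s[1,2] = 12.51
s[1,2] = 12.51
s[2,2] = -39.35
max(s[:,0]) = 81.76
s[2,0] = -90.43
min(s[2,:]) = -90.43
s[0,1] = -48.97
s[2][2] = -39.35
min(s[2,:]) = -90.43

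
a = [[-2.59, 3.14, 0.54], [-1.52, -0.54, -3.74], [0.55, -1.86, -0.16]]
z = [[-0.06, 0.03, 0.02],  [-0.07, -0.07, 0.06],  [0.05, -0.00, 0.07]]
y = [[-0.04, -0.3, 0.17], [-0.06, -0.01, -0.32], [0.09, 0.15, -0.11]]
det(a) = 12.26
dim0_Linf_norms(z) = [0.07, 0.07, 0.07]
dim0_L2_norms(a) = [3.05, 3.69, 3.78]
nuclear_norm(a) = 9.24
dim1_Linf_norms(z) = [0.06, 0.07, 0.07]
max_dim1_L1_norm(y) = 0.51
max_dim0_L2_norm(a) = 3.78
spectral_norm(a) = 4.49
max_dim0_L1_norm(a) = 5.54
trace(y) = -0.16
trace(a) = -3.29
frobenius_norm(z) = 0.16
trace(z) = -0.06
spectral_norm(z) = 0.12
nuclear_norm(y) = 0.77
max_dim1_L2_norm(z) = 0.12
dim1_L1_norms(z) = [0.11, 0.2, 0.12]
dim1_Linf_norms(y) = [0.3, 0.32, 0.15]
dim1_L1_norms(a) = [6.27, 5.8, 2.57]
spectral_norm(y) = 0.44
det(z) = 0.00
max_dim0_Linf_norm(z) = 0.07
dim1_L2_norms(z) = [0.07, 0.12, 0.09]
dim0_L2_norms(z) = [0.1, 0.08, 0.09]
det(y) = 0.01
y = a @ z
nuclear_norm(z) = 0.27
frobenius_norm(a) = 6.10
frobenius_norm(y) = 0.52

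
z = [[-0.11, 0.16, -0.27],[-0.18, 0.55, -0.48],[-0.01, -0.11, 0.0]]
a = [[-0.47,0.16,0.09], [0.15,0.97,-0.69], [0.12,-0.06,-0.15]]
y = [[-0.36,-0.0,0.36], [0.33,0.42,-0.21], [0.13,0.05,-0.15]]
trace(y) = -0.09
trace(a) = 0.35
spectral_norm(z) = 0.82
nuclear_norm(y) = 1.07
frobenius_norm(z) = 0.83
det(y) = 0.01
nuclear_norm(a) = 1.84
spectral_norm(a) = 1.20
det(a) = 0.07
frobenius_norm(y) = 0.79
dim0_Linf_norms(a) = [0.47, 0.97, 0.69]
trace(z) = 0.44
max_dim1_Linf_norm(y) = 0.42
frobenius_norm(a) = 1.32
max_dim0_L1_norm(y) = 0.82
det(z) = -0.00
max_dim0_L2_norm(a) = 0.98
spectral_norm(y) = 0.73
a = y + z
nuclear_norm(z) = 0.95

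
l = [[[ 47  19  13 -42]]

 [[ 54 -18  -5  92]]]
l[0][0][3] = -42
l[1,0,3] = 92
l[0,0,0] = 47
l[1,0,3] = 92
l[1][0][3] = 92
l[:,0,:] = [[47, 19, 13, -42], [54, -18, -5, 92]]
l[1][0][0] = 54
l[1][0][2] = -5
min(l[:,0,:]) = -42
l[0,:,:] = [[47, 19, 13, -42]]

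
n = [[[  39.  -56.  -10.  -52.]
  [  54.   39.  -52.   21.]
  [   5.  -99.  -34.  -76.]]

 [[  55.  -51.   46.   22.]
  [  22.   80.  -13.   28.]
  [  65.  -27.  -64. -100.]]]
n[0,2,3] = -76.0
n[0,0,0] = 39.0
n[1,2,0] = 65.0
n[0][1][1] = 39.0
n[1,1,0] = 22.0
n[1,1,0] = 22.0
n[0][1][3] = 21.0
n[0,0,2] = -10.0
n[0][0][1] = -56.0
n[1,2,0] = 65.0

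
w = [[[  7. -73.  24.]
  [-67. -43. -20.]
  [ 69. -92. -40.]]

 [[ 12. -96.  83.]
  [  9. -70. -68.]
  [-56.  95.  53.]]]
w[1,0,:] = [12.0, -96.0, 83.0]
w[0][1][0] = -67.0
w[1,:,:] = [[12.0, -96.0, 83.0], [9.0, -70.0, -68.0], [-56.0, 95.0, 53.0]]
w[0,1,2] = -20.0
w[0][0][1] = -73.0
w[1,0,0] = 12.0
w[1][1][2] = -68.0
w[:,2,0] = [69.0, -56.0]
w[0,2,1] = -92.0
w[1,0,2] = 83.0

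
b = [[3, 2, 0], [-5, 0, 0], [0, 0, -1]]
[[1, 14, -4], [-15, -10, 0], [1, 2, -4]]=b @ [[3, 2, 0], [-4, 4, -2], [-1, -2, 4]]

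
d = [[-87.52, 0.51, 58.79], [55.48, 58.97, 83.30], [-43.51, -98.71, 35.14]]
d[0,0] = -87.52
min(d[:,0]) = -87.52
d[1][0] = 55.48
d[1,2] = 83.3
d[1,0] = 55.48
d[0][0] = -87.52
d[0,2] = 58.79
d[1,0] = 55.48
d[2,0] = -43.51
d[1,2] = 83.3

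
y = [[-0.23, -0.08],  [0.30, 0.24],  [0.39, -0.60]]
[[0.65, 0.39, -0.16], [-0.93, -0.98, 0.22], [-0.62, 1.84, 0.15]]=y @ [[-2.59, -0.53, 0.62], [-0.65, -3.41, 0.16]]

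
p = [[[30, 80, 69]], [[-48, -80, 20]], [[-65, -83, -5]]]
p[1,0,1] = -80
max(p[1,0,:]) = 20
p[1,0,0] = -48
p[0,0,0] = 30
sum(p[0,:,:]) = 179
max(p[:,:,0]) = 30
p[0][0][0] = 30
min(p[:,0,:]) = -83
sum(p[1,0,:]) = -108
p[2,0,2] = -5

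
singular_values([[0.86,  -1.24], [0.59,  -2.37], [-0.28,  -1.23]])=[3.04, 0.78]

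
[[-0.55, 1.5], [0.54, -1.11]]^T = [[-0.55, 0.54], [1.5, -1.11]]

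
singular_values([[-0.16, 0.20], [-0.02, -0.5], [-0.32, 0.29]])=[0.65, 0.29]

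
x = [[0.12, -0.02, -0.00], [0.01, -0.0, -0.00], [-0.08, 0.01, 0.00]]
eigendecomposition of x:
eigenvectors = [[0.0, -0.07, -0.83], [0.0, -0.43, -0.07], [1.00, 0.90, 0.55]]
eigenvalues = [0.0, 0.0, 0.12]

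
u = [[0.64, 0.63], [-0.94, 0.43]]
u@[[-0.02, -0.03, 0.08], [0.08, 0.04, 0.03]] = [[0.04, 0.01, 0.07], [0.05, 0.05, -0.06]]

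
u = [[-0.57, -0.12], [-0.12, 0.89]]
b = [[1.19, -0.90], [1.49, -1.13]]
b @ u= [[-0.57, -0.94], [-0.71, -1.18]]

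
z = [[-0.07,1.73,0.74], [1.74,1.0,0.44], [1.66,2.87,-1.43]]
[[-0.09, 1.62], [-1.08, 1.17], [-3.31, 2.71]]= z @ [[-0.58,0.13], [-0.42,0.91], [0.80,0.08]]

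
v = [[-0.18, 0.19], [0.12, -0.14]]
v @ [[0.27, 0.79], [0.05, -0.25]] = [[-0.04, -0.19], [0.03, 0.13]]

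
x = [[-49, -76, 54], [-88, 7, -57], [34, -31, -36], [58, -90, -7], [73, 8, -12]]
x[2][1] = -31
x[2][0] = 34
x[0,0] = -49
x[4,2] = -12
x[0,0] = -49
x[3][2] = -7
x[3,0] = 58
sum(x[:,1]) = -182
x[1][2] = -57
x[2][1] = -31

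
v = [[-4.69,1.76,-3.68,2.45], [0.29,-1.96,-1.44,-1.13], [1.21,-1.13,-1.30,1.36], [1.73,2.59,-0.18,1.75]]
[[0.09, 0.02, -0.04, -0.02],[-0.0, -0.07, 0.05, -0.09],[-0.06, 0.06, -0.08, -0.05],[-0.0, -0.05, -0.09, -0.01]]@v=[[-0.50, 0.11, -0.30, 0.11], [-0.12, -0.15, 0.05, -0.01], [0.12, -0.26, 0.25, -0.41], [-0.14, 0.17, 0.19, -0.08]]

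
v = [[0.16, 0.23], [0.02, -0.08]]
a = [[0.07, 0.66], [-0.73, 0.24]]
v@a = [[-0.16, 0.16], [0.06, -0.01]]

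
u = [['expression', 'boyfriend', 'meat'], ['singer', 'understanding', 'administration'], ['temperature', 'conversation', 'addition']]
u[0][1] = 'boyfriend'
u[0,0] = 'expression'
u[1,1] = 'understanding'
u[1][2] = 'administration'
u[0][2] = 'meat'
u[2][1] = 'conversation'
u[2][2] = 'addition'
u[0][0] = 'expression'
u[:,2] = ['meat', 'administration', 'addition']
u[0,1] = 'boyfriend'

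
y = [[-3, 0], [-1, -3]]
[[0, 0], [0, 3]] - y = [[3, 0], [1, 6]]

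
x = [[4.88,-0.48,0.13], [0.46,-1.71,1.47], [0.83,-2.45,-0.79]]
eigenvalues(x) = [(4.85+0j), (-1.23+1.82j), (-1.23-1.82j)]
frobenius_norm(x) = 6.06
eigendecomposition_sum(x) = [[(4.88+0j), (-0.36+0j), 0.02+0.00j], [0.46+0.00j, -0.03+0.00j, 0j], [0.52+0.00j, (-0.04+0j), 0.00+0.00j]] + [[-0.00-0.01j, -0.06+0.06j, (0.06+0.03j)], [0.00-0.13j, -0.84+0.77j, 0.73+0.50j], [0.16-0.04j, -1.21-0.81j, (-0.4+1.06j)]] + [[-0.00+0.01j,-0.06-0.06j,0.06-0.03j], [0.00+0.13j,-0.84-0.77j,0.73-0.50j], [(0.16+0.04j),-1.21+0.81j,-0.40-1.06j]]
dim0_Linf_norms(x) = [4.88, 2.45, 1.47]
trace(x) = 2.38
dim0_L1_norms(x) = [6.17, 4.64, 2.39]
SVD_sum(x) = [[4.6, -1.39, 0.17], [0.94, -0.29, 0.03], [1.41, -0.43, 0.05]] + [[0.28, 0.91, -0.08], [-0.47, -1.55, 0.14], [-0.59, -1.93, 0.18]] + [[-0.00,0.0,0.05], [-0.01,0.12,1.3], [0.01,-0.1,-1.02]]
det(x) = 23.45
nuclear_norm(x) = 9.55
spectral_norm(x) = 5.13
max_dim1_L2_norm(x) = 4.91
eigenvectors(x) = [[-0.99+0.00j, (0.01-0.04j), (0.01+0.04j)], [-0.09+0.00j, 0.15-0.60j, (0.15+0.6j)], [-0.11+0.00j, (0.79+0j), (0.79-0j)]]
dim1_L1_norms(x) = [5.49, 3.64, 4.07]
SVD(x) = [[-0.94,0.34,-0.03], [-0.19,-0.59,-0.79], [-0.29,-0.73,0.62]] @ diag([5.12836797062469, 2.763468330045513, 1.6543532714345701]) @ [[-0.96, 0.29, -0.03], [0.29, 0.95, -0.09], [0.01, -0.09, -1.00]]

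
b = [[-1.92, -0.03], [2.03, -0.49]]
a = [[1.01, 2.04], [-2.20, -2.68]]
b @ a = [[-1.87, -3.84], [3.13, 5.45]]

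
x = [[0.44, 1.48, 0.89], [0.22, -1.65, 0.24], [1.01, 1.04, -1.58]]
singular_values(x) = [2.58, 1.84, 0.76]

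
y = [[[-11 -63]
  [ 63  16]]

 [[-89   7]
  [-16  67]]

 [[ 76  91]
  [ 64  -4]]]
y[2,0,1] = 91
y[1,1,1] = 67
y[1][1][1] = 67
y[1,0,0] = -89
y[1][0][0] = -89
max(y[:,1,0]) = 64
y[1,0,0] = -89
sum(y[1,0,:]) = -82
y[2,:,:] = [[76, 91], [64, -4]]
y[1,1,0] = -16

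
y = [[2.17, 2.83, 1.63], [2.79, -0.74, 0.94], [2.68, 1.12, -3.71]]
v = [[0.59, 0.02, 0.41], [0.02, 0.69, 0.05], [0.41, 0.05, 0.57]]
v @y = [[2.43, 2.11, -0.54], [2.10, -0.4, 0.5], [2.56, 1.76, -1.4]]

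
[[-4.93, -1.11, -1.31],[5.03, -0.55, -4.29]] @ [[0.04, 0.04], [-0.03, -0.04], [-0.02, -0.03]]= [[-0.14, -0.11], [0.3, 0.35]]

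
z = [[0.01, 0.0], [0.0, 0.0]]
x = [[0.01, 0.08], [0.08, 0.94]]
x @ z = [[0.0, 0.00],  [0.0, 0.00]]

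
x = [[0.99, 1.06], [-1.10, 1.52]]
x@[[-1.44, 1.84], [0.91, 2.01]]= [[-0.46, 3.95], [2.97, 1.03]]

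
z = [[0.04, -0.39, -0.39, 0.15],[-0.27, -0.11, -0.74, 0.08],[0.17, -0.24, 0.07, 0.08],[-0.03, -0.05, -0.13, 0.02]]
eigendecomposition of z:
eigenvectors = [[0.2, -0.64, -0.79, -0.79], [-0.81, -0.74, -0.5, -0.32], [0.55, -0.11, 0.34, 0.37], [-0.08, -0.15, -0.15, 0.36]]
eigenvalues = [0.47, -0.44, -0.01, -0.0]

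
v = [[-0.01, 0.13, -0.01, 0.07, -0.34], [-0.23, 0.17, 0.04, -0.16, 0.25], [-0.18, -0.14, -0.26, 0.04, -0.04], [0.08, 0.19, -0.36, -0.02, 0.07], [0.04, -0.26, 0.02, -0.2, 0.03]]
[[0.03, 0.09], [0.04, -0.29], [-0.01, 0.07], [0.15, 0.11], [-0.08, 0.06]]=v @ [[0.1, 0.52],[0.34, -0.29],[-0.21, -0.41],[-0.03, 0.08],[0.05, -0.36]]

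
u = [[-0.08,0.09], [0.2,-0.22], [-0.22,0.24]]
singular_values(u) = [0.46, 0.0]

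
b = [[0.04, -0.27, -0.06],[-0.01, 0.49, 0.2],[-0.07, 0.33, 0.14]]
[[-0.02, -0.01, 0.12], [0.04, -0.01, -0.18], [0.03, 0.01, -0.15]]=b @ [[-0.08, -0.25, 0.51], [0.07, 0.02, -0.36], [0.00, -0.12, 0.03]]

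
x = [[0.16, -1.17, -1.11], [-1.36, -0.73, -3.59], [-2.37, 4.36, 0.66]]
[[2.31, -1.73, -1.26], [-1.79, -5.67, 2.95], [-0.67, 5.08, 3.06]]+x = [[2.47,-2.9,-2.37],[-3.15,-6.40,-0.64],[-3.04,9.44,3.72]]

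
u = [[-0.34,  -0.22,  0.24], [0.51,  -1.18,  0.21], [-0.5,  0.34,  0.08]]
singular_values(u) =[1.4, 0.58, 0.01]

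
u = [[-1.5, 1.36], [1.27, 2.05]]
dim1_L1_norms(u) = [2.86, 3.32]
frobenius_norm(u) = 3.15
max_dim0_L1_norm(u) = 3.41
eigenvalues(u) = [-1.93, 2.48]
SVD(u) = [[0.39, 0.92], [0.92, -0.39]] @ diag([2.4876957481336444, 1.9303807564099338]) @ [[0.24,0.97], [-0.97,0.24]]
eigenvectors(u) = [[-0.95,-0.32], [0.3,-0.95]]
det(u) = -4.80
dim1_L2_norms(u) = [2.02, 2.41]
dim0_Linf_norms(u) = [1.5, 2.05]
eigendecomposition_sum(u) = [[-1.74, 0.60], [0.56, -0.19]] + [[0.24, 0.76], [0.71, 2.24]]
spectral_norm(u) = 2.49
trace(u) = 0.55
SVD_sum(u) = [[0.23, 0.94], [0.54, 2.23]] + [[-1.73, 0.42], [0.73, -0.18]]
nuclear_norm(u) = 4.42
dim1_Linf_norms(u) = [1.5, 2.05]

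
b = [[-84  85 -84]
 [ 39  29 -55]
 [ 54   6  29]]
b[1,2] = -55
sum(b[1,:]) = 13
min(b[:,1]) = 6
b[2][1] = 6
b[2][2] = 29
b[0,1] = 85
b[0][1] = 85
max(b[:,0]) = 54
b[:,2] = [-84, -55, 29]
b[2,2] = 29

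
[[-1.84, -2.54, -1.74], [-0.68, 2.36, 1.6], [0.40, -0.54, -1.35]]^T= [[-1.84, -0.68, 0.40], [-2.54, 2.36, -0.54], [-1.74, 1.6, -1.35]]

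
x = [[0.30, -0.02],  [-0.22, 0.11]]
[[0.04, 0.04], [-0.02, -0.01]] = x@[[0.14, 0.14], [0.14, 0.20]]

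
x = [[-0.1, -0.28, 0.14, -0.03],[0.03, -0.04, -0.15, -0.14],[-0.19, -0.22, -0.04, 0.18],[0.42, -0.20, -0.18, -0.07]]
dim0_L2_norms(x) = [0.47, 0.41, 0.28, 0.24]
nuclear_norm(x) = 1.32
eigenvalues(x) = [(0.26+0j), (-0.12+0.31j), (-0.12-0.31j), (-0.27+0j)]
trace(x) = -0.25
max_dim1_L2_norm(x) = 0.5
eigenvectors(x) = [[0.46+0.00j, -0.17+0.44j, (-0.17-0.44j), (-0.42+0j)], [-0.46+0.00j, (0.2+0.09j), (0.2-0.09j), -0.55+0.00j], [(0.42+0j), -0.41-0.27j, -0.41+0.27j, -0.67+0.00j], [0.63+0.00j, 0.70+0.00j, (0.7-0j), (-0.28+0j)]]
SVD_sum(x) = [[-0.09, 0.01, 0.04, 0.03], [0.11, -0.02, -0.05, -0.04], [-0.15, 0.02, 0.07, 0.05], [0.42, -0.06, -0.19, -0.13]] + [[-0.03, -0.28, 0.00, 0.04], [-0.00, -0.01, 0.00, 0.00], [-0.02, -0.26, 0.0, 0.04], [-0.01, -0.14, 0.0, 0.02]] + [[0.02, -0.02, 0.11, -0.09], [-0.0, 0.0, -0.01, 0.01], [-0.02, 0.02, -0.11, 0.09], [-0.00, 0.0, -0.01, 0.01]] + [[-0.01, -0.00, -0.01, -0.01], [-0.08, -0.01, -0.09, -0.12], [-0.0, -0.0, -0.0, -0.0], [0.02, 0.00, 0.02, 0.03]]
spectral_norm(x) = 0.53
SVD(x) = [[-0.18, 0.68, -0.71, -0.07], [0.24, 0.04, 0.07, -0.97], [-0.32, 0.64, 0.7, -0.01], [0.90, 0.36, 0.09, 0.24]] @ diag([0.5345629375184865, 0.4108608140046337, 0.20426464066514521, 0.17149872862792598]) @ [[0.87,-0.13,-0.39,-0.28], [-0.09,-0.98,0.0,0.16], [-0.12,0.11,-0.75,0.64], [0.48,0.07,0.53,0.70]]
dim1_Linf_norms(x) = [0.28, 0.15, 0.22, 0.42]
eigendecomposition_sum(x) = [[(0.04+0j), (-0.11-0j), (0.04+0j), (0.06-0j)],[-0.04+0.00j, (0.1+0j), (-0.04+0j), (-0.06+0j)],[0.04+0.00j, -0.10-0.00j, (0.03+0j), (0.05-0j)],[(0.06+0j), (-0.14-0j), 0.05+0.00j, (0.08-0j)]] + [[(-0.06+0.11j),(-0.04-0.01j),(0.08-0.03j),-0.04-0.07j],[(0.05+0.03j),(-0.01+0.02j),-0.01-0.04j,-0.03+0.02j],[-0.10-0.09j,(0.02-0.03j),(0.02+0.09j),0.07-0.02j],[0.19+0.03j,(0.01+0.06j),-0.09-0.10j,(-0.07+0.09j)]] + [[(-0.06-0.11j), -0.04+0.01j, (0.08+0.03j), (-0.04+0.07j)], [(0.05-0.03j), -0.01-0.02j, (-0.01+0.04j), -0.03-0.02j], [-0.10+0.09j, 0.02+0.03j, (0.02-0.09j), 0.07+0.02j], [0.19-0.03j, (0.01-0.06j), (-0.09+0.1j), -0.07-0.09j]] + [[(-0.02-0j),(-0.1-0j),(-0.07+0j),(-0.01+0j)], [-0.03-0.00j,-0.13-0.00j,-0.09+0.00j,-0.02+0.00j], [-0.03-0.00j,(-0.16-0j),(-0.1+0j),-0.02+0.00j], [-0.01-0.00j,-0.07-0.00j,(-0.04+0j),(-0.01+0j)]]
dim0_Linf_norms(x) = [0.42, 0.28, 0.18, 0.18]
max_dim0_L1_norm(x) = 0.74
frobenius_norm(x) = 0.73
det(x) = -0.01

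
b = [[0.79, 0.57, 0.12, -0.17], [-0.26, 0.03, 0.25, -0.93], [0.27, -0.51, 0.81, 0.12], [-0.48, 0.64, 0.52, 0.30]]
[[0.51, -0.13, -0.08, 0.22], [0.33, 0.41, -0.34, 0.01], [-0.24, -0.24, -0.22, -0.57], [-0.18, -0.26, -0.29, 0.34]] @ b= [[0.31, 0.47, 0.08, 0.09], [0.06, 0.38, -0.13, -0.48], [0.09, -0.4, -0.56, 0.07], [-0.32, 0.26, -0.14, 0.34]]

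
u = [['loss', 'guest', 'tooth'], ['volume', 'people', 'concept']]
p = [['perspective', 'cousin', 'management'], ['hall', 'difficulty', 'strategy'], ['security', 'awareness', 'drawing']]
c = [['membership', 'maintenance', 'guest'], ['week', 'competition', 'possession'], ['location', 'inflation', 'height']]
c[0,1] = 'maintenance'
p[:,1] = ['cousin', 'difficulty', 'awareness']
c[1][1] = 'competition'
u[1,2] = 'concept'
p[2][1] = 'awareness'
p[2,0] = 'security'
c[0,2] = 'guest'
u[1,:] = ['volume', 'people', 'concept']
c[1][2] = 'possession'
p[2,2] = 'drawing'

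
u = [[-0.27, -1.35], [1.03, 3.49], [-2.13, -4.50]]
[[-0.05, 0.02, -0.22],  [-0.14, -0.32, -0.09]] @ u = [[0.5, 1.13],[-0.10, -0.52]]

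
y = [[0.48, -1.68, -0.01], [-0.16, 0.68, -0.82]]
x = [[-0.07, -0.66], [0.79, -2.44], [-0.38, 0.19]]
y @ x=[[-1.36, 3.78],[0.86, -1.71]]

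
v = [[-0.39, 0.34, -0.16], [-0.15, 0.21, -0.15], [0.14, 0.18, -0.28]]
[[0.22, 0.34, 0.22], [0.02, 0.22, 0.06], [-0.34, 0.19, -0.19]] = v@[[-0.82, 0.52, -0.43], [0.12, 2.01, 0.53], [0.87, 0.86, 0.79]]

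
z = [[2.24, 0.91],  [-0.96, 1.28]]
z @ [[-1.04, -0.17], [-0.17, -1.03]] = [[-2.48,-1.32],[0.78,-1.16]]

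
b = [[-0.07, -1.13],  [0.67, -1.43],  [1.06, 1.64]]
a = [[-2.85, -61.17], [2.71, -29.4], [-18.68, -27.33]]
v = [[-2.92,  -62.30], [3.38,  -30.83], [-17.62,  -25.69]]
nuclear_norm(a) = 90.75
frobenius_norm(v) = 76.30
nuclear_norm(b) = 3.67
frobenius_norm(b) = 2.75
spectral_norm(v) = 74.47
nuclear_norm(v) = 91.10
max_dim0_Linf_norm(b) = 1.64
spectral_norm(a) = 73.66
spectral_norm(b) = 2.48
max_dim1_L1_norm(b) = 2.7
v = b + a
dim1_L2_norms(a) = [61.24, 29.52, 33.1]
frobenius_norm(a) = 75.61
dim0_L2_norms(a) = [19.09, 73.16]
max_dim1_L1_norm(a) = 64.02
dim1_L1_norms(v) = [65.22, 34.21, 43.31]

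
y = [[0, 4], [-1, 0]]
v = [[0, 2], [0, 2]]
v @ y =[[-2, 0], [-2, 0]]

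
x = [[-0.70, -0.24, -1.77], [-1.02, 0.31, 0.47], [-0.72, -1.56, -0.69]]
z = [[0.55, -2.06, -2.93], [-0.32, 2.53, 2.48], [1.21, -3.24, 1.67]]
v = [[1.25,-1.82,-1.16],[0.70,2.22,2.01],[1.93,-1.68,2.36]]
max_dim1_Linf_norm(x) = 1.77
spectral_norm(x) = 2.38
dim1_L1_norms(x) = [2.71, 1.8, 2.97]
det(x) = -3.32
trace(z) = 4.75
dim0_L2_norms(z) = [1.37, 4.6, 4.19]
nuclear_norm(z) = 9.13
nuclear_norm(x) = 4.75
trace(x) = -1.08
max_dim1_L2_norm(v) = 3.48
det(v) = 13.05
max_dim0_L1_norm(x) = 2.93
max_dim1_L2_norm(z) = 3.84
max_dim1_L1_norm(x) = 2.97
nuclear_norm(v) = 8.30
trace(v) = 5.83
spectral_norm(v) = 3.70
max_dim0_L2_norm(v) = 3.33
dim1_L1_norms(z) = [5.54, 5.33, 6.12]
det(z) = 5.39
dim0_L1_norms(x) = [2.44, 2.11, 2.93]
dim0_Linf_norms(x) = [1.02, 1.56, 1.77]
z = v + x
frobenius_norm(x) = 2.91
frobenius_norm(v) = 5.27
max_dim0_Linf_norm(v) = 2.36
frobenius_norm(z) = 6.37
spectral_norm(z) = 5.24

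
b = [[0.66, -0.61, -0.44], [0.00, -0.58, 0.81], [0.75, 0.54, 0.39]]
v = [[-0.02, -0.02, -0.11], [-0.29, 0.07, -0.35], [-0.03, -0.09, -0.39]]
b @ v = [[0.18,-0.02,0.31], [0.14,-0.11,-0.11], [-0.18,-0.01,-0.42]]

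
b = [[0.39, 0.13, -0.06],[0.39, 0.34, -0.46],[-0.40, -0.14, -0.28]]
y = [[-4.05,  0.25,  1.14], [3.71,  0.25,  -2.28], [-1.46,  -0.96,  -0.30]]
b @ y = [[-1.01, 0.19, 0.17],[0.35, 0.62, -0.19],[1.51, 0.13, -0.05]]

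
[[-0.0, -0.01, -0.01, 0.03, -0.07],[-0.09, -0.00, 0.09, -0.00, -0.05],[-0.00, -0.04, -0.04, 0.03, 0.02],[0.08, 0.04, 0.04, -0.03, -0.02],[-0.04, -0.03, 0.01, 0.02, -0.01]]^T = [[-0.00, -0.09, -0.0, 0.08, -0.04], [-0.01, -0.0, -0.04, 0.04, -0.03], [-0.01, 0.09, -0.04, 0.04, 0.01], [0.03, -0.0, 0.03, -0.03, 0.02], [-0.07, -0.05, 0.02, -0.02, -0.01]]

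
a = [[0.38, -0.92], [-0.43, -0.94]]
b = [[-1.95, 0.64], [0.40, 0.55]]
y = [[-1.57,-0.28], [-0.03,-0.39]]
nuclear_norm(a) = 1.89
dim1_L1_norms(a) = [1.3, 1.37]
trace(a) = -0.56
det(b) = -1.33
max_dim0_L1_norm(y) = 1.6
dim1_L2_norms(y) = [1.59, 0.39]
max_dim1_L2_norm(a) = 1.03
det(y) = 0.60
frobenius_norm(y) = 1.64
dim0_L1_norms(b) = [2.35, 1.19]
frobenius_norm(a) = 1.44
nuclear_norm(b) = 2.71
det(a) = -0.75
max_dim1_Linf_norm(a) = 0.94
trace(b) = -1.40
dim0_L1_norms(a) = [0.81, 1.86]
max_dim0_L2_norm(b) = 1.99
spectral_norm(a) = 1.32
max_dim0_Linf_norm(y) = 1.57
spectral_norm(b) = 2.06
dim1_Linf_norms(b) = [1.95, 0.55]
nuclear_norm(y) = 1.98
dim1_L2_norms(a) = [1.0, 1.03]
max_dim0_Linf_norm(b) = 1.95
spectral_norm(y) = 1.60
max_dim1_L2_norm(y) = 1.59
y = b + a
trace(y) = -1.96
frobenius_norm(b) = 2.16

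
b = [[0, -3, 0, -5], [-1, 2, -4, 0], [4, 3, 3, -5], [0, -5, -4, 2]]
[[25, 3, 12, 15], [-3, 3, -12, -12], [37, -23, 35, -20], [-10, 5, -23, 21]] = b @ [[3, -5, 2, -2], [0, -1, 1, -5], [0, 0, 3, 1], [-5, 0, -3, 0]]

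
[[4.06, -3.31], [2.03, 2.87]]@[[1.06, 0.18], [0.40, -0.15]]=[[2.98, 1.23], [3.3, -0.07]]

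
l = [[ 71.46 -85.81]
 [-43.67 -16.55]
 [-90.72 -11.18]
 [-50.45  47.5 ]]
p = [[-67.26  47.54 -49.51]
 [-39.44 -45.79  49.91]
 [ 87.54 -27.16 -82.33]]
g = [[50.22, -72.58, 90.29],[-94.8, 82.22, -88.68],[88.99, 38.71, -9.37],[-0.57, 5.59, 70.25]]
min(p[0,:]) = -67.26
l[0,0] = 71.46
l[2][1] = -11.18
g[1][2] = -88.68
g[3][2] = 70.25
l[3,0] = -50.45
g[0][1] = -72.58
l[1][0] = -43.67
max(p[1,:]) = 49.91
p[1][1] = -45.79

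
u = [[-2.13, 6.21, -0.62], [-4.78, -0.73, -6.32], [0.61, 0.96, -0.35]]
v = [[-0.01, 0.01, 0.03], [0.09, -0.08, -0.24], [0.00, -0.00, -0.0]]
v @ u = [[-0.01, -0.04, -0.07], [0.04, 0.39, 0.53], [0.0, 0.00, 0.00]]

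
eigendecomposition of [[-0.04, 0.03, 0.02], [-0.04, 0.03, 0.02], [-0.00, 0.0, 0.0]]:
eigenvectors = [[-0.71, -0.60, -0.18], [-0.71, -0.80, -0.7], [0.00, 0.0, 0.69]]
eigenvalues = [-0.01, 0.0, 0.0]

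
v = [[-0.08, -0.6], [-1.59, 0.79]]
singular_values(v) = [1.79, 0.57]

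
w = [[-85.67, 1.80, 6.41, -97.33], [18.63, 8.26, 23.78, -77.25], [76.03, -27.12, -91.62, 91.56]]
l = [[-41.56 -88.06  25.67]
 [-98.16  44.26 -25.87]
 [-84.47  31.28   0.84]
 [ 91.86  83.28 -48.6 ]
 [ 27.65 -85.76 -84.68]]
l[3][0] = 91.86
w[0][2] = 6.41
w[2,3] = 91.56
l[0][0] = -41.56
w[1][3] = -77.25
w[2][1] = -27.12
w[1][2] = 23.78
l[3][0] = 91.86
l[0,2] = 25.67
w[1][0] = 18.63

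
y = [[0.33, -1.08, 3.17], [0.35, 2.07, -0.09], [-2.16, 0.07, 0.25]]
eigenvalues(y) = [(0.33+2.66j), (0.33-2.66j), (1.99+0j)]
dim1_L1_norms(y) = [4.58, 2.51, 2.48]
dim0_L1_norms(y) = [2.84, 3.22, 3.51]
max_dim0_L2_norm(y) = 3.18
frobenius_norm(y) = 4.52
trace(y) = 2.65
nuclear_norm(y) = 7.55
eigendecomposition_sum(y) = [[(0.18+1.35j), -0.37+0.27j, 1.60-0.18j], [(0.09-0.12j), (0.05+0.01j), -0.14-0.11j], [(-1.1+0.11j), (-0.21-0.31j), (0.1+1.31j)]] + [[(0.18-1.35j), -0.37-0.27j, 1.60+0.18j],[(0.09+0.12j), (0.05-0.01j), -0.14+0.11j],[(-1.1-0.11j), (-0.21+0.31j), (0.1-1.31j)]] + [[-0.03+0.00j, (-0.33+0j), -0.03+0.00j], [0.16-0.00j, (1.97-0j), 0.19-0.00j], [(0.04-0j), 0.50-0.00j, 0.05-0.00j]]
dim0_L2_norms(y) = [2.21, 2.34, 3.18]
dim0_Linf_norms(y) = [2.16, 2.07, 3.17]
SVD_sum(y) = [[0.14,-1.57,2.91],  [-0.05,0.50,-0.92],  [0.00,-0.04,0.08]] + [[0.32, 0.08, 0.03], [0.83, 0.22, 0.08], [-1.96, -0.52, -0.18]] + [[-0.13, 0.41, 0.23],[-0.43, 1.35, 0.75],[-0.2, 0.64, 0.35]]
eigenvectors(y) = [[0.77+0.00j, (0.77-0j), -0.16+0.00j],  [-0.06-0.06j, -0.06+0.06j, (0.96+0j)],  [(-0.02+0.63j), (-0.02-0.63j), 0.24+0.00j]]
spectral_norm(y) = 3.48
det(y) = 14.31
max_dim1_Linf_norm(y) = 3.17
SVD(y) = [[0.95, 0.15, 0.26], [-0.30, 0.38, 0.87], [0.03, -0.91, 0.41]] @ diag([3.476250042417181, 2.2359606913821084, 1.8408871310291093]) @ [[0.04, -0.47, 0.88], [0.96, 0.26, 0.09], [-0.27, 0.84, 0.47]]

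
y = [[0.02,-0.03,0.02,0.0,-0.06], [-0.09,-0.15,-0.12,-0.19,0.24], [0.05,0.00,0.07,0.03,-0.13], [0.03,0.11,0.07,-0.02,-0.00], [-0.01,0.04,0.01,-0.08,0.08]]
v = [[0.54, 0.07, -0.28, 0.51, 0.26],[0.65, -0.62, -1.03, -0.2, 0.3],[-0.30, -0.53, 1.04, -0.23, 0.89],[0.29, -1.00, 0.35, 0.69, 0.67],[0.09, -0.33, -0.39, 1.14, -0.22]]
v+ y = [[0.56,0.04,-0.26,0.51,0.2], [0.56,-0.77,-1.15,-0.39,0.54], [-0.25,-0.53,1.11,-0.20,0.76], [0.32,-0.89,0.42,0.67,0.67], [0.08,-0.29,-0.38,1.06,-0.14]]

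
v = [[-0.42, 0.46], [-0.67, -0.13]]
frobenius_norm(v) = 0.92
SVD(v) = [[-0.64, -0.77], [-0.77, 0.64]] @ diag([0.8073960474745917, 0.4493457716752287]) @ [[0.97, -0.24],[-0.24, -0.97]]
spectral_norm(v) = 0.81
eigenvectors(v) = [[-0.17+0.62j,(-0.17-0.62j)],  [(-0.77+0j),-0.77-0.00j]]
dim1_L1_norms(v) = [0.88, 0.8]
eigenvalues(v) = [(-0.28+0.54j), (-0.28-0.54j)]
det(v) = 0.36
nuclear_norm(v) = 1.26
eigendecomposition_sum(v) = [[-0.21+0.23j, (0.23+0.12j)],  [(-0.34-0.17j), (-0.07+0.31j)]] + [[-0.21-0.23j, 0.23-0.12j], [(-0.34+0.17j), -0.07-0.31j]]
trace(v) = -0.55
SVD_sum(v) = [[-0.50, 0.13], [-0.6, 0.15]] + [[0.08, 0.33], [-0.07, -0.28]]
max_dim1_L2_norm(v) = 0.68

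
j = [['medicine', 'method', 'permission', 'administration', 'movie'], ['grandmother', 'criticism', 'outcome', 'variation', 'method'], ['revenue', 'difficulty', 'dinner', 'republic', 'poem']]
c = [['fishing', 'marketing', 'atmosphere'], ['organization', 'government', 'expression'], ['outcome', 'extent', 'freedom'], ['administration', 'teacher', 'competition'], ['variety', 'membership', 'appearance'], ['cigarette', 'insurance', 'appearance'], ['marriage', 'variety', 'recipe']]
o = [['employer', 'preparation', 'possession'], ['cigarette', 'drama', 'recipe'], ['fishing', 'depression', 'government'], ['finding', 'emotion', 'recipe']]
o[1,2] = 'recipe'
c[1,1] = 'government'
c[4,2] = 'appearance'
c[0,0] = 'fishing'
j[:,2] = ['permission', 'outcome', 'dinner']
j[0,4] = 'movie'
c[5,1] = 'insurance'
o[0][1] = 'preparation'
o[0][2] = 'possession'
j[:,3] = ['administration', 'variation', 'republic']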